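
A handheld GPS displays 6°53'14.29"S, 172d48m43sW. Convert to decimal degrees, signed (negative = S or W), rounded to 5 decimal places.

-6.88730, -172.81194

Latitude: 6 + 53/60 + 14.29/3600 = 6.887303
hemisphere S, so the sign is −
λ: 172° + 48/60 + 43/3600 = 172 + 0.800000 + 0.011944 = 172.811944
W ⇒ negate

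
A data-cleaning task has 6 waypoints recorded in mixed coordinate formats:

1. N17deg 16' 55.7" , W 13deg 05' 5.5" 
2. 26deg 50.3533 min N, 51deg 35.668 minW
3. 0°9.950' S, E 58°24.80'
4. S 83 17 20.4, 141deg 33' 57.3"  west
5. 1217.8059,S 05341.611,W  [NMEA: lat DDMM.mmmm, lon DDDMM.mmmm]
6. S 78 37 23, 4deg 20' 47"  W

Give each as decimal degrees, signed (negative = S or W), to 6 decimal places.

Point 1:
  φ: 16′ + 55.7″ = 16.92833′; 17 + 16.92833/60 = 17.2821389
  N → positive
  λ: 13° + 5/60 + 5.5/3600 = 13 + 0.083333 + 0.001528 = 13.0848611
  W ⇒ negate
Point 2:
  φ: 50.3533′ = 0.839222°; total 26.8392217
  N → positive
  λ: 35.668′ = 0.594467°; total 51.5944667
  W ⇒ negate
Point 3:
  Latitude: 9.95′ = 0.165833°; total 0.1658333
  S ⇒ negate
  λ: 24.8′ = 0.413333°; total 58.4133333
  E → positive
Point 4:
  Latitude: 83° + 17/60 + 20.4/3600 = 83 + 0.283333 + 0.005667 = 83.2890000
  S → negative
  λ: 33′ + 57.3″ = 33.95500′; 141 + 33.95500/60 = 141.5659167
  W → negative
Point 5:
  Latitude: split at 2 digits → 12° and 17.8059′; 12 + 17.8059/60 = 12.2967650
  S → negative
  Lon: split at 3 digits → 053° and 41.611′; 53 + 41.611/60 = 53.6935167
  hemisphere W, so the sign is −
Point 6:
  Lat: 78 + 37/60 + 23/3600 = 78.6230556
  S ⇒ negate
  λ: 4 + 20/60 + 47/3600 = 4.3463889
  W ⇒ negate

1. 17.282139, -13.084861
2. 26.839222, -51.594467
3. -0.165833, 58.413333
4. -83.289000, -141.565917
5. -12.296765, -53.693517
6. -78.623056, -4.346389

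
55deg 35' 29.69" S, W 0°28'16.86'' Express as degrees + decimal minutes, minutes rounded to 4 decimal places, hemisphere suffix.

55° 35.4948′ S, 0° 28.2810′ W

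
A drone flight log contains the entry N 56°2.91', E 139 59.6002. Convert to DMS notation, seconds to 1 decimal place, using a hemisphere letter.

Latitude: fractional minutes 0.91000 × 60 = 54.600″
Longitude: fractional minutes 0.60020 × 60 = 36.012″

56°02′54.6″ N, 139°59′36.0″ E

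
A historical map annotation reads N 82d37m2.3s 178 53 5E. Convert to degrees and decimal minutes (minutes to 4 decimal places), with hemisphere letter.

82° 37.0383′ N, 178° 53.0833′ E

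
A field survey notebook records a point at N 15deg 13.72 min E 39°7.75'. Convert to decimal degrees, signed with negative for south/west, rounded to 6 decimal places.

15.228667, 39.129167

Lat: 13.72′ = 0.228667°; total 15.2286667
N → positive
λ: 39 + 7.75/60 = 39.1291667
E → positive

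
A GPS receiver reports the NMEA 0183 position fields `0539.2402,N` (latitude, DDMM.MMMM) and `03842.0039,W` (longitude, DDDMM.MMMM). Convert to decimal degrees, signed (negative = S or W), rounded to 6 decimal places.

Latitude: split at 2 digits → 05° and 39.2402′; 5 + 39.2402/60 = 5.6540033
N ⇒ keep positive
λ: split at 3 digits → 038° and 42.0039′; 38 + 42.0039/60 = 38.7000650
W ⇒ negate

5.654003, -38.700065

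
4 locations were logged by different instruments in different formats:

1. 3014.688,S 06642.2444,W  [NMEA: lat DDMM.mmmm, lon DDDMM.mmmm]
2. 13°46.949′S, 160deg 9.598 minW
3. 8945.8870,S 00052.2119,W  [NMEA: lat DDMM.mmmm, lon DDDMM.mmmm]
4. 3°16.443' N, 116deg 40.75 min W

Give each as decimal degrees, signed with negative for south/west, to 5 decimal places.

Point 1:
  Latitude: degrees = first 2 digits = 30, minutes = 14.688; 30 + 14.688/60 = 30.244800
  S ⇒ negate
  λ: split at 3 digits → 066° and 42.2444′; 66 + 42.2444/60 = 66.704073
  hemisphere W, so the sign is −
Point 2:
  Latitude: 46.949′ = 0.782483°; total 13.782483
  S ⇒ negate
  Longitude: 160 + 9.598/60 = 160.159967
  W → negative
Point 3:
  φ: degrees = first 2 digits = 89, minutes = 45.887; 89 + 45.887/60 = 89.764783
  S ⇒ negate
  λ: degrees = first 3 digits = 0, minutes = 52.2119; 0 + 52.2119/60 = 0.870198
  W → negative
Point 4:
  φ: 3 + 16.443/60 = 3.274050
  N ⇒ keep positive
  Lon: 116 + 40.75/60 = 116.679167
  hemisphere W, so the sign is −

1. -30.24480, -66.70407
2. -13.78248, -160.15997
3. -89.76478, -0.87020
4. 3.27405, -116.67917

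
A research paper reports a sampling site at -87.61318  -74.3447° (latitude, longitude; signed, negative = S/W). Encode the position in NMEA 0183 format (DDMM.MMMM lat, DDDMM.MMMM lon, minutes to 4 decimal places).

Latitude is negative → S; |value| = 87.613180
φ: minutes = (87.613180 − 87) × 60 = 36.790800
Longitude is negative → W; |value| = 74.344700
λ: 74° + 0.344700 × 60 = 74° 20.682000′

8736.7908,S / 07420.6820,W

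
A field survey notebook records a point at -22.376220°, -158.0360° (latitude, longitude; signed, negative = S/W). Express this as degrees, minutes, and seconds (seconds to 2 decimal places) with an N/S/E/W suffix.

22°22′34.39″ S, 158°02′9.60″ W

Latitude is negative → S; |value| = 22.376220
Latitude: 0.376220° → 22.57320′; 0.57320 × 60 = 34.3920″
Longitude is negative → W; |value| = 158.036000
Longitude: whole degrees 158; 2.16000′ → 2′ and 9.6000″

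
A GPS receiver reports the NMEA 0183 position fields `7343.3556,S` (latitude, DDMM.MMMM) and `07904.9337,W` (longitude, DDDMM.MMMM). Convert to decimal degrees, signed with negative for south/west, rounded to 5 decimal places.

Lat: degrees = first 2 digits = 73, minutes = 43.3556; 73 + 43.3556/60 = 73.722593
hemisphere S, so the sign is −
Longitude: degrees = first 3 digits = 79, minutes = 4.9337; 79 + 4.9337/60 = 79.082228
W ⇒ negate

-73.72259, -79.08223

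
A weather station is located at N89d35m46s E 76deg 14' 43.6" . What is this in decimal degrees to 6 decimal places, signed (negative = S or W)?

89.596111, 76.245444

Lat: 89° + 35/60 + 46/3600 = 89 + 0.583333 + 0.012778 = 89.5961111
N → positive
λ: 14′ + 43.6″ = 14.72667′; 76 + 14.72667/60 = 76.2454444
E → positive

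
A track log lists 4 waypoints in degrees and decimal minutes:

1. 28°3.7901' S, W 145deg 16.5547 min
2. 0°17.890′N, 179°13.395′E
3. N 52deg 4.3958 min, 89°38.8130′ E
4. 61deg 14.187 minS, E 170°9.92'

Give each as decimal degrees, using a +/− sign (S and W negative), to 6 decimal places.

Point 1:
  φ: 28 + 3.7901/60 = 28.0631683
  S ⇒ negate
  Longitude: 145 + 16.5547/60 = 145.2759117
  W ⇒ negate
Point 2:
  Latitude: 17.89′ = 0.298167°; total 0.2981667
  N → positive
  λ: 179 + 13.395/60 = 179.2232500
  E ⇒ keep positive
Point 3:
  Latitude: 52 + 4.3958/60 = 52.0732633
  N ⇒ keep positive
  λ: 38.813′ = 0.646883°; total 89.6468833
  E ⇒ keep positive
Point 4:
  Lat: 61 + 14.187/60 = 61.2364500
  S ⇒ negate
  λ: 170 + 9.92/60 = 170.1653333
  E ⇒ keep positive

1. -28.063168, -145.275912
2. 0.298167, 179.223250
3. 52.073263, 89.646883
4. -61.236450, 170.165333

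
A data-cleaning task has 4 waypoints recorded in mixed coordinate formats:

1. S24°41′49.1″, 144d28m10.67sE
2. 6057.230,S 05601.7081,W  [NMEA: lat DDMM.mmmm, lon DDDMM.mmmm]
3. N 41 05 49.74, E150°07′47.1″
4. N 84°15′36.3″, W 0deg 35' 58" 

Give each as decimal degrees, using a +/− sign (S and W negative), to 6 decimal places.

Point 1:
  Lat: 24° + 41/60 + 49.1/3600 = 24 + 0.683333 + 0.013639 = 24.6969722
  S → negative
  Lon: 28′ + 10.67″ = 28.17783′; 144 + 28.17783/60 = 144.4696306
  E → positive
Point 2:
  φ: split at 2 digits → 60° and 57.23′; 60 + 57.23/60 = 60.9538333
  S → negative
  Lon: split at 3 digits → 056° and 1.7081′; 56 + 1.7081/60 = 56.0284683
  W ⇒ negate
Point 3:
  Lat: 5′ + 49.74″ = 5.82900′; 41 + 5.82900/60 = 41.0971500
  N → positive
  Longitude: 150 + 7/60 + 47.1/3600 = 150.1297500
  E → positive
Point 4:
  Latitude: 15′ + 36.3″ = 15.60500′; 84 + 15.60500/60 = 84.2600833
  N → positive
  Lon: 35′ + 58″ = 35.96667′; 0 + 35.96667/60 = 0.5994444
  W → negative

1. -24.696972, 144.469631
2. -60.953833, -56.028468
3. 41.097150, 150.129750
4. 84.260083, -0.599444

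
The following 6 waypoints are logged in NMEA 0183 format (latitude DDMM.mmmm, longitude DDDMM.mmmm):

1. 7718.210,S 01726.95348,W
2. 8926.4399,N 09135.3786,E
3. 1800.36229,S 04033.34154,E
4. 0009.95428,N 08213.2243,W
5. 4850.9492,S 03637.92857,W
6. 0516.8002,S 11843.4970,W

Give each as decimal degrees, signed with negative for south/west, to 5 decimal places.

1. -77.30350, -17.44922
2. 89.44067, 91.58964
3. -18.00604, 40.55569
4. 0.16590, -82.22041
5. -48.84915, -36.63214
6. -5.28000, -118.72495

Point 1:
  Lat: degrees = first 2 digits = 77, minutes = 18.21; 77 + 18.21/60 = 77.303500
  hemisphere S, so the sign is −
  Longitude: degrees = first 3 digits = 17, minutes = 26.95348; 17 + 26.95348/60 = 17.449225
  W ⇒ negate
Point 2:
  Lat: split at 2 digits → 89° and 26.4399′; 89 + 26.4399/60 = 89.440665
  N → positive
  Lon: split at 3 digits → 091° and 35.3786′; 91 + 35.3786/60 = 91.589643
  E ⇒ keep positive
Point 3:
  Lat: degrees = first 2 digits = 18, minutes = 0.36229; 18 + 0.36229/60 = 18.006038
  S ⇒ negate
  Lon: split at 3 digits → 040° and 33.34154′; 40 + 33.34154/60 = 40.555692
  E → positive
Point 4:
  Lat: split at 2 digits → 00° and 9.95428′; 0 + 9.95428/60 = 0.165905
  N ⇒ keep positive
  Lon: split at 3 digits → 082° and 13.2243′; 82 + 13.2243/60 = 82.220405
  hemisphere W, so the sign is −
Point 5:
  Lat: split at 2 digits → 48° and 50.9492′; 48 + 50.9492/60 = 48.849153
  hemisphere S, so the sign is −
  Longitude: degrees = first 3 digits = 36, minutes = 37.92857; 36 + 37.92857/60 = 36.632143
  hemisphere W, so the sign is −
Point 6:
  Lat: degrees = first 2 digits = 5, minutes = 16.8002; 5 + 16.8002/60 = 5.280003
  S → negative
  Longitude: split at 3 digits → 118° and 43.497′; 118 + 43.497/60 = 118.724950
  W ⇒ negate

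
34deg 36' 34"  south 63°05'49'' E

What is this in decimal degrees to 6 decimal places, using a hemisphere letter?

34.609444° S, 63.096944° E

Latitude: 36′ + 34″ = 36.56667′; 34 + 36.56667/60 = 34.6094444
Lon: 63° + 5/60 + 49/3600 = 63 + 0.083333 + 0.013611 = 63.0969444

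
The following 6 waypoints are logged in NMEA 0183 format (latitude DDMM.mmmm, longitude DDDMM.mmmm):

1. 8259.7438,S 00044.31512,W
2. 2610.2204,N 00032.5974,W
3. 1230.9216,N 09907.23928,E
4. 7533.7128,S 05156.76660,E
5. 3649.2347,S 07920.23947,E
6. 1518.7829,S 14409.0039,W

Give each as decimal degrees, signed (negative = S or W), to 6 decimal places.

Point 1:
  Latitude: degrees = first 2 digits = 82, minutes = 59.7438; 82 + 59.7438/60 = 82.9957300
  S → negative
  Longitude: degrees = first 3 digits = 0, minutes = 44.31512; 0 + 44.31512/60 = 0.7385853
  hemisphere W, so the sign is −
Point 2:
  φ: split at 2 digits → 26° and 10.2204′; 26 + 10.2204/60 = 26.1703400
  N ⇒ keep positive
  λ: split at 3 digits → 000° and 32.5974′; 0 + 32.5974/60 = 0.5432900
  W ⇒ negate
Point 3:
  Lat: split at 2 digits → 12° and 30.9216′; 12 + 30.9216/60 = 12.5153600
  N → positive
  Longitude: split at 3 digits → 099° and 7.23928′; 99 + 7.23928/60 = 99.1206547
  E → positive
Point 4:
  Latitude: split at 2 digits → 75° and 33.7128′; 75 + 33.7128/60 = 75.5618800
  S → negative
  Lon: degrees = first 3 digits = 51, minutes = 56.7666; 51 + 56.7666/60 = 51.9461100
  E ⇒ keep positive
Point 5:
  Lat: split at 2 digits → 36° and 49.2347′; 36 + 49.2347/60 = 36.8205783
  S → negative
  λ: degrees = first 3 digits = 79, minutes = 20.23947; 79 + 20.23947/60 = 79.3373245
  E ⇒ keep positive
Point 6:
  φ: split at 2 digits → 15° and 18.7829′; 15 + 18.7829/60 = 15.3130483
  S ⇒ negate
  Longitude: degrees = first 3 digits = 144, minutes = 9.0039; 144 + 9.0039/60 = 144.1500650
  W → negative

1. -82.995730, -0.738585
2. 26.170340, -0.543290
3. 12.515360, 99.120655
4. -75.561880, 51.946110
5. -36.820578, 79.337325
6. -15.313048, -144.150065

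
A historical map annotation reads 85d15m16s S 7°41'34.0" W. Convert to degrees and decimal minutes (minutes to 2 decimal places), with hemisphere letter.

85° 15.27′ S, 7° 41.57′ W

Latitude: seconds/60 = 0.26667; minutes = 15 + 0.26667 = 15.2667
Longitude: seconds/60 = 0.56667; minutes = 41 + 0.56667 = 41.5667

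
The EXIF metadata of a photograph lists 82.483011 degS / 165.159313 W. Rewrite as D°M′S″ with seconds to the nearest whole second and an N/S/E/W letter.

Latitude: whole degrees 82; 28.98066′ → 28′ and 58.84″
λ: 0.159313 × 60 = 9.55878′ → 9′, remainder × 60 = 33.53″

82°28′59″ S, 165°09′34″ W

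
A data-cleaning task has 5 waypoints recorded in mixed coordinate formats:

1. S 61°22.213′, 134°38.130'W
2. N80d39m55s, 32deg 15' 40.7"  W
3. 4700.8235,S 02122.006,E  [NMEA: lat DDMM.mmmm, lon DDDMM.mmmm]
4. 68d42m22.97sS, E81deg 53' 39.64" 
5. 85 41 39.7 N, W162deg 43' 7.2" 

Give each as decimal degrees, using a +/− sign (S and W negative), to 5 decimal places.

1. -61.37022, -134.63550
2. 80.66528, -32.26131
3. -47.01373, 21.36677
4. -68.70638, 81.89434
5. 85.69436, -162.71867

Point 1:
  φ: 61 + 22.213/60 = 61.370217
  S ⇒ negate
  Lon: 38.13′ = 0.635500°; total 134.635500
  hemisphere W, so the sign is −
Point 2:
  Lat: 80° + 39/60 + 55/3600 = 80 + 0.650000 + 0.015278 = 80.665278
  N ⇒ keep positive
  Longitude: 15′ + 40.7″ = 15.67833′; 32 + 15.67833/60 = 32.261306
  hemisphere W, so the sign is −
Point 3:
  φ: split at 2 digits → 47° and 0.8235′; 47 + 0.8235/60 = 47.013725
  S ⇒ negate
  λ: split at 3 digits → 021° and 22.006′; 21 + 22.006/60 = 21.366767
  E → positive
Point 4:
  Lat: 68 + 42/60 + 22.97/3600 = 68.706381
  hemisphere S, so the sign is −
  Longitude: 53′ + 39.64″ = 53.66067′; 81 + 53.66067/60 = 81.894344
  E → positive
Point 5:
  Latitude: 85 + 41/60 + 39.7/3600 = 85.694361
  N → positive
  Longitude: 162 + 43/60 + 7.2/3600 = 162.718667
  hemisphere W, so the sign is −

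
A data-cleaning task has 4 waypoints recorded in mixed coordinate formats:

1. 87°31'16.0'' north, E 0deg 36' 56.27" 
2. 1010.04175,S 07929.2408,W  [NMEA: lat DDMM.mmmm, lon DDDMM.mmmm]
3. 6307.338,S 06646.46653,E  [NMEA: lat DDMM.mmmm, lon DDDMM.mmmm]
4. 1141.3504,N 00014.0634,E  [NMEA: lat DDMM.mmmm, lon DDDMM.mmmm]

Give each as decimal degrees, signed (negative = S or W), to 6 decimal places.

1. 87.521111, 0.615631
2. -10.167363, -79.487347
3. -63.122300, 66.774442
4. 11.689173, 0.234390

Point 1:
  Latitude: 31′ + 16″ = 31.26667′; 87 + 31.26667/60 = 87.5211111
  N → positive
  Longitude: 0° + 36/60 + 56.27/3600 = 0 + 0.600000 + 0.015631 = 0.6156306
  E ⇒ keep positive
Point 2:
  Lat: split at 2 digits → 10° and 10.04175′; 10 + 10.04175/60 = 10.1673625
  S ⇒ negate
  Longitude: degrees = first 3 digits = 79, minutes = 29.2408; 79 + 29.2408/60 = 79.4873467
  W → negative
Point 3:
  Latitude: split at 2 digits → 63° and 7.338′; 63 + 7.338/60 = 63.1223000
  hemisphere S, so the sign is −
  Longitude: degrees = first 3 digits = 66, minutes = 46.46653; 66 + 46.46653/60 = 66.7744422
  E → positive
Point 4:
  Lat: split at 2 digits → 11° and 41.3504′; 11 + 41.3504/60 = 11.6891733
  N ⇒ keep positive
  Longitude: degrees = first 3 digits = 0, minutes = 14.0634; 0 + 14.0634/60 = 0.2343900
  E → positive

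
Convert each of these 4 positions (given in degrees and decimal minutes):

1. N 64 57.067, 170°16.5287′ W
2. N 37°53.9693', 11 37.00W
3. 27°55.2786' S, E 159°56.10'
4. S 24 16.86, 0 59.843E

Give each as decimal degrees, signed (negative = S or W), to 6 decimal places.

1. 64.951117, -170.275478
2. 37.899488, -11.616667
3. -27.921310, 159.935000
4. -24.281000, 0.997383

Point 1:
  φ: 64 + 57.067/60 = 64.9511167
  N ⇒ keep positive
  λ: 170 + 16.5287/60 = 170.2754783
  hemisphere W, so the sign is −
Point 2:
  Lat: 37 + 53.9693/60 = 37.8994883
  N ⇒ keep positive
  λ: 37′ = 0.616667°; total 11.6166667
  W → negative
Point 3:
  φ: 27 + 55.2786/60 = 27.9213100
  S → negative
  λ: 56.1′ = 0.935000°; total 159.9350000
  E ⇒ keep positive
Point 4:
  Latitude: 24 + 16.86/60 = 24.2810000
  hemisphere S, so the sign is −
  Longitude: 0 + 59.843/60 = 0.9973833
  E → positive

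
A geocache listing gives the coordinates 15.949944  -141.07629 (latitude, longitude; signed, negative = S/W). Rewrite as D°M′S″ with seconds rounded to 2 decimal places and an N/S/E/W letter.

15°56′59.80″ N, 141°04′34.64″ W

Latitude: 0.949944° → 56.99664′; 0.99664 × 60 = 59.7984″
Longitude is negative → W; |value| = 141.076290
Longitude: whole degrees 141; 4.57740′ → 4′ and 34.6440″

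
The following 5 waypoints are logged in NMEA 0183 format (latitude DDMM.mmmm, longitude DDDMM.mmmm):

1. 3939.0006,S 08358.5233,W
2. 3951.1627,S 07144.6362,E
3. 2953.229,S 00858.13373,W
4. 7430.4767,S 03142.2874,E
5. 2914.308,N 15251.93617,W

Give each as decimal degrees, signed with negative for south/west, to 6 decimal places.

1. -39.650010, -83.975388
2. -39.852712, 71.743937
3. -29.887150, -8.968896
4. -74.507945, 31.704790
5. 29.238467, -152.865603

Point 1:
  Lat: degrees = first 2 digits = 39, minutes = 39.0006; 39 + 39.0006/60 = 39.6500100
  hemisphere S, so the sign is −
  λ: split at 3 digits → 083° and 58.5233′; 83 + 58.5233/60 = 83.9753883
  hemisphere W, so the sign is −
Point 2:
  Latitude: degrees = first 2 digits = 39, minutes = 51.1627; 39 + 51.1627/60 = 39.8527117
  hemisphere S, so the sign is −
  Lon: degrees = first 3 digits = 71, minutes = 44.6362; 71 + 44.6362/60 = 71.7439367
  E ⇒ keep positive
Point 3:
  Lat: degrees = first 2 digits = 29, minutes = 53.229; 29 + 53.229/60 = 29.8871500
  hemisphere S, so the sign is −
  Lon: degrees = first 3 digits = 8, minutes = 58.13373; 8 + 58.13373/60 = 8.9688955
  hemisphere W, so the sign is −
Point 4:
  Latitude: split at 2 digits → 74° and 30.4767′; 74 + 30.4767/60 = 74.5079450
  S ⇒ negate
  λ: split at 3 digits → 031° and 42.2874′; 31 + 42.2874/60 = 31.7047900
  E → positive
Point 5:
  Lat: degrees = first 2 digits = 29, minutes = 14.308; 29 + 14.308/60 = 29.2384667
  N ⇒ keep positive
  Longitude: degrees = first 3 digits = 152, minutes = 51.93617; 152 + 51.93617/60 = 152.8656028
  W ⇒ negate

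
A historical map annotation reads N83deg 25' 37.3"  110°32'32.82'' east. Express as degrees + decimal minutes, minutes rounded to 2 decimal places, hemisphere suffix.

φ: 25 + 37.3/60 = 25.6217′
Lon: 32 + 32.82/60 = 32.5470′

83° 25.62′ N, 110° 32.55′ E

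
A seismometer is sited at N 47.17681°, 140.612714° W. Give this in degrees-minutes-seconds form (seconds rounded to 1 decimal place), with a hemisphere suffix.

Latitude: 0.176810 × 60 = 10.60860′ → 10′, remainder × 60 = 36.516″
λ: 0.612714° → 36.76284′; 0.76284 × 60 = 45.770″

47°10′36.5″ N, 140°36′45.8″ W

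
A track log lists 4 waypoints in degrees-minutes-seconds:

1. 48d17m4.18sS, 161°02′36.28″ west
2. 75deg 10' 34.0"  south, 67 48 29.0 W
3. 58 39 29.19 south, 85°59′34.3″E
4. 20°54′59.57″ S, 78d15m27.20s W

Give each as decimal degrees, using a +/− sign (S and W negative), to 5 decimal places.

1. -48.28449, -161.04341
2. -75.17611, -67.80806
3. -58.65811, 85.99286
4. -20.91655, -78.25756

Point 1:
  φ: 48° + 17/60 + 4.18/3600 = 48 + 0.283333 + 0.001161 = 48.284494
  hemisphere S, so the sign is −
  λ: 161° + 2/60 + 36.28/3600 = 161 + 0.033333 + 0.010078 = 161.043411
  W ⇒ negate
Point 2:
  φ: 75 + 10/60 + 34/3600 = 75.176111
  hemisphere S, so the sign is −
  Longitude: 48′ + 29″ = 48.48333′; 67 + 48.48333/60 = 67.808056
  W ⇒ negate
Point 3:
  φ: 58° + 39/60 + 29.19/3600 = 58 + 0.650000 + 0.008108 = 58.658108
  S ⇒ negate
  Longitude: 59′ + 34.3″ = 59.57167′; 85 + 59.57167/60 = 85.992861
  E ⇒ keep positive
Point 4:
  Lat: 20 + 54/60 + 59.57/3600 = 20.916547
  S ⇒ negate
  Longitude: 78 + 15/60 + 27.2/3600 = 78.257556
  W ⇒ negate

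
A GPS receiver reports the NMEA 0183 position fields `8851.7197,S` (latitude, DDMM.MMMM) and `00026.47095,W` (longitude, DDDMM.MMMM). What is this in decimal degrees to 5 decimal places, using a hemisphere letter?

88.86200° S, 0.44118° W

Latitude: degrees = first 2 digits = 88, minutes = 51.7197; 88 + 51.7197/60 = 88.861995
Longitude: degrees = first 3 digits = 0, minutes = 26.47095; 0 + 26.47095/60 = 0.441183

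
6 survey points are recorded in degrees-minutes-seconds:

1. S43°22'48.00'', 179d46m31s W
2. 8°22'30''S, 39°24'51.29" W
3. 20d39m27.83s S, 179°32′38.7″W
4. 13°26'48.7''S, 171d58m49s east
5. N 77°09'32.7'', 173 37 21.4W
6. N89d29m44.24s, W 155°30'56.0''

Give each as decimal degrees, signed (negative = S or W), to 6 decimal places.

1. -43.380000, -179.775278
2. -8.375000, -39.414247
3. -20.657731, -179.544083
4. -13.446861, 171.980278
5. 77.159083, -173.622611
6. 89.495622, -155.515556

Point 1:
  φ: 22′ + 48″ = 22.80000′; 43 + 22.80000/60 = 43.3800000
  hemisphere S, so the sign is −
  Lon: 46′ + 31″ = 46.51667′; 179 + 46.51667/60 = 179.7752778
  W → negative
Point 2:
  Latitude: 8 + 22/60 + 30/3600 = 8.3750000
  S ⇒ negate
  Longitude: 39 + 24/60 + 51.29/3600 = 39.4142472
  hemisphere W, so the sign is −
Point 3:
  Latitude: 39′ + 27.83″ = 39.46383′; 20 + 39.46383/60 = 20.6577306
  S ⇒ negate
  Lon: 179° + 32/60 + 38.7/3600 = 179 + 0.533333 + 0.010750 = 179.5440833
  hemisphere W, so the sign is −
Point 4:
  Latitude: 13 + 26/60 + 48.7/3600 = 13.4468611
  hemisphere S, so the sign is −
  Lon: 58′ + 49″ = 58.81667′; 171 + 58.81667/60 = 171.9802778
  E → positive
Point 5:
  Lat: 9′ + 32.7″ = 9.54500′; 77 + 9.54500/60 = 77.1590833
  N → positive
  Longitude: 173 + 37/60 + 21.4/3600 = 173.6226111
  W → negative
Point 6:
  Lat: 89° + 29/60 + 44.24/3600 = 89 + 0.483333 + 0.012289 = 89.4956222
  N ⇒ keep positive
  Lon: 155° + 30/60 + 56/3600 = 155 + 0.500000 + 0.015556 = 155.5155556
  W → negative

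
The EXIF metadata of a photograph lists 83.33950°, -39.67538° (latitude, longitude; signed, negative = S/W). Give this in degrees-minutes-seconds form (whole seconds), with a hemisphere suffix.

Latitude: whole degrees 83; 20.37000′ → 20′ and 22.20″
Longitude is negative → W; |value| = 39.675380
Longitude: whole degrees 39; 40.52280′ → 40′ and 31.37″

83°20′22″ N, 39°40′31″ W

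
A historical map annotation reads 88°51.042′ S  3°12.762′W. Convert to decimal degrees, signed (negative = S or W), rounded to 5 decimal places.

Lat: 88 + 51.042/60 = 88.850700
S → negative
Lon: 12.762′ = 0.212700°; total 3.212700
W → negative

-88.85070, -3.21270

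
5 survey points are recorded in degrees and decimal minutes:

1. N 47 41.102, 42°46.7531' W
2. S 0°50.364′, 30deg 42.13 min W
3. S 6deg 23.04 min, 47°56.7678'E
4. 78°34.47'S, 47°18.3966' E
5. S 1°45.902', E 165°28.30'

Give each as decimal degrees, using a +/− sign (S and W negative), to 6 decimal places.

1. 47.685033, -42.779218
2. -0.839400, -30.702167
3. -6.384000, 47.946130
4. -78.574500, 47.306610
5. -1.765033, 165.471667

Point 1:
  Lat: 41.102′ = 0.685033°; total 47.6850333
  N ⇒ keep positive
  λ: 46.7531′ = 0.779218°; total 42.7792183
  W → negative
Point 2:
  φ: 50.364′ = 0.839400°; total 0.8394000
  hemisphere S, so the sign is −
  Longitude: 42.13′ = 0.702167°; total 30.7021667
  W ⇒ negate
Point 3:
  φ: 6 + 23.04/60 = 6.3840000
  S ⇒ negate
  Longitude: 56.7678′ = 0.946130°; total 47.9461300
  E ⇒ keep positive
Point 4:
  φ: 78 + 34.47/60 = 78.5745000
  S ⇒ negate
  λ: 47 + 18.3966/60 = 47.3066100
  E ⇒ keep positive
Point 5:
  Lat: 1 + 45.902/60 = 1.7650333
  hemisphere S, so the sign is −
  λ: 28.3′ = 0.471667°; total 165.4716667
  E ⇒ keep positive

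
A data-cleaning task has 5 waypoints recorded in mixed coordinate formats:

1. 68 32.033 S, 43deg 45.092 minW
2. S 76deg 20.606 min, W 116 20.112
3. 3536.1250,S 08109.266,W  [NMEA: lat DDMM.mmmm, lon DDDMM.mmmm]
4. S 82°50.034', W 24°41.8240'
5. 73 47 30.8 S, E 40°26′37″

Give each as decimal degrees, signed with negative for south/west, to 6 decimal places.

1. -68.533883, -43.751533
2. -76.343433, -116.335200
3. -35.602083, -81.154433
4. -82.833900, -24.697067
5. -73.791889, 40.443611

Point 1:
  φ: 32.033′ = 0.533883°; total 68.5338833
  hemisphere S, so the sign is −
  λ: 45.092′ = 0.751533°; total 43.7515333
  W ⇒ negate
Point 2:
  φ: 20.606′ = 0.343433°; total 76.3434333
  hemisphere S, so the sign is −
  λ: 20.112′ = 0.335200°; total 116.3352000
  W → negative
Point 3:
  φ: split at 2 digits → 35° and 36.125′; 35 + 36.125/60 = 35.6020833
  S → negative
  λ: split at 3 digits → 081° and 9.266′; 81 + 9.266/60 = 81.1544333
  W → negative
Point 4:
  φ: 82 + 50.034/60 = 82.8339000
  hemisphere S, so the sign is −
  Longitude: 41.824′ = 0.697067°; total 24.6970667
  W → negative
Point 5:
  φ: 47′ + 30.8″ = 47.51333′; 73 + 47.51333/60 = 73.7918889
  S ⇒ negate
  λ: 40° + 26/60 + 37/3600 = 40 + 0.433333 + 0.010278 = 40.4436111
  E ⇒ keep positive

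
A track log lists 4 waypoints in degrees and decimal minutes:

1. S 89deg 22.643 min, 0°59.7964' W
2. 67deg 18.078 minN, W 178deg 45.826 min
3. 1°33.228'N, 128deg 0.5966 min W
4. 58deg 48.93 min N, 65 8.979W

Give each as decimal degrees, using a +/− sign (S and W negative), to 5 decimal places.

1. -89.37738, -0.99661
2. 67.30130, -178.76377
3. 1.55380, -128.00994
4. 58.81550, -65.14965

Point 1:
  Lat: 89 + 22.643/60 = 89.377383
  S → negative
  λ: 59.7964′ = 0.996607°; total 0.996607
  W → negative
Point 2:
  Latitude: 18.078′ = 0.301300°; total 67.301300
  N ⇒ keep positive
  Lon: 178 + 45.826/60 = 178.763767
  W → negative
Point 3:
  Lat: 1 + 33.228/60 = 1.553800
  N → positive
  λ: 0.5966′ = 0.009943°; total 128.009943
  W → negative
Point 4:
  φ: 58 + 48.93/60 = 58.815500
  N → positive
  λ: 65 + 8.979/60 = 65.149650
  W ⇒ negate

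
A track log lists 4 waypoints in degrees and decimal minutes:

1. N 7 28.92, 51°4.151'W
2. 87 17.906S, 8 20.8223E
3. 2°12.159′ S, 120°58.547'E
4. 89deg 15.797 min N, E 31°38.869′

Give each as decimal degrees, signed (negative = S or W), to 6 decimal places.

Point 1:
  Latitude: 7 + 28.92/60 = 7.4820000
  N → positive
  Longitude: 4.151′ = 0.069183°; total 51.0691833
  hemisphere W, so the sign is −
Point 2:
  φ: 17.906′ = 0.298433°; total 87.2984333
  S → negative
  Longitude: 20.8223′ = 0.347038°; total 8.3470383
  E → positive
Point 3:
  Lat: 2 + 12.159/60 = 2.2026500
  hemisphere S, so the sign is −
  Lon: 58.547′ = 0.975783°; total 120.9757833
  E → positive
Point 4:
  φ: 89 + 15.797/60 = 89.2632833
  N → positive
  Lon: 31 + 38.869/60 = 31.6478167
  E ⇒ keep positive

1. 7.482000, -51.069183
2. -87.298433, 8.347038
3. -2.202650, 120.975783
4. 89.263283, 31.647817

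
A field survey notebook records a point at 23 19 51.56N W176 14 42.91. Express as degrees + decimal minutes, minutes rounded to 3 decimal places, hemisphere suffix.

23° 19.859′ N, 176° 14.715′ W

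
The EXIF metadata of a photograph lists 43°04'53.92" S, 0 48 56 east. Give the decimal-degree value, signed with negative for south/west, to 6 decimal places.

-43.081644, 0.815556

φ: 43° + 4/60 + 53.92/3600 = 43 + 0.066667 + 0.014978 = 43.0816444
S ⇒ negate
Lon: 0° + 48/60 + 56/3600 = 0 + 0.800000 + 0.015556 = 0.8155556
E → positive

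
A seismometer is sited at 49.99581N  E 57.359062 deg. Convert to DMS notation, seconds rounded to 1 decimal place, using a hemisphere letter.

49°59′44.9″ N, 57°21′32.6″ E

φ: whole degrees 49; 59.74860′ → 59′ and 44.916″
Longitude: 0.359062° → 21.54372′; 0.54372 × 60 = 32.623″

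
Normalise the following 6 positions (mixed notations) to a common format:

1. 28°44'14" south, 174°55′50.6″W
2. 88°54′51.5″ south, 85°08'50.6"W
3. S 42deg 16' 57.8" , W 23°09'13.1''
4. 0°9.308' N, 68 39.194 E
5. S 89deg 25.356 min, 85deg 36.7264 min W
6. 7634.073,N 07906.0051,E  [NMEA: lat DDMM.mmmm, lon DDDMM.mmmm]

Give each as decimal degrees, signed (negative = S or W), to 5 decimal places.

1. -28.73722, -174.93072
2. -88.91431, -85.14739
3. -42.28272, -23.15364
4. 0.15513, 68.65323
5. -89.42260, -85.61211
6. 76.56788, 79.10009

Point 1:
  Latitude: 28° + 44/60 + 14/3600 = 28 + 0.733333 + 0.003889 = 28.737222
  S ⇒ negate
  Lon: 174 + 55/60 + 50.6/3600 = 174.930722
  W → negative
Point 2:
  φ: 88 + 54/60 + 51.5/3600 = 88.914306
  hemisphere S, so the sign is −
  Longitude: 8′ + 50.6″ = 8.84333′; 85 + 8.84333/60 = 85.147389
  W → negative
Point 3:
  Latitude: 42° + 16/60 + 57.8/3600 = 42 + 0.266667 + 0.016056 = 42.282722
  S → negative
  Longitude: 9′ + 13.1″ = 9.21833′; 23 + 9.21833/60 = 23.153639
  W ⇒ negate
Point 4:
  Latitude: 9.308′ = 0.155133°; total 0.155133
  N → positive
  Longitude: 39.194′ = 0.653233°; total 68.653233
  E ⇒ keep positive
Point 5:
  φ: 89 + 25.356/60 = 89.422600
  S ⇒ negate
  λ: 36.7264′ = 0.612107°; total 85.612107
  W ⇒ negate
Point 6:
  Lat: split at 2 digits → 76° and 34.073′; 76 + 34.073/60 = 76.567883
  N ⇒ keep positive
  Longitude: split at 3 digits → 079° and 6.0051′; 79 + 6.0051/60 = 79.100085
  E ⇒ keep positive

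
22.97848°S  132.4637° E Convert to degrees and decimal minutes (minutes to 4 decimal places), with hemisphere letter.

22° 58.7088′ S, 132° 27.8220′ E

Lat: fractional part 0.978480 → 58.708800 minutes
λ: fractional part 0.463700 → 27.822000 minutes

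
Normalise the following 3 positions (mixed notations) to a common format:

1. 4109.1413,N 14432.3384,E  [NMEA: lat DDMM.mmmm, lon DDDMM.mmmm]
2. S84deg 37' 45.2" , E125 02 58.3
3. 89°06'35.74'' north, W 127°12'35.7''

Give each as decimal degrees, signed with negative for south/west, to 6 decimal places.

1. 41.152355, 144.538973
2. -84.629222, 125.049528
3. 89.109928, -127.209917

Point 1:
  φ: degrees = first 2 digits = 41, minutes = 9.1413; 41 + 9.1413/60 = 41.1523550
  N → positive
  Longitude: degrees = first 3 digits = 144, minutes = 32.3384; 144 + 32.3384/60 = 144.5389733
  E → positive
Point 2:
  Lat: 84 + 37/60 + 45.2/3600 = 84.6292222
  S → negative
  Longitude: 125 + 2/60 + 58.3/3600 = 125.0495278
  E ⇒ keep positive
Point 3:
  Latitude: 89 + 6/60 + 35.74/3600 = 89.1099278
  N → positive
  λ: 12′ + 35.7″ = 12.59500′; 127 + 12.59500/60 = 127.2099167
  hemisphere W, so the sign is −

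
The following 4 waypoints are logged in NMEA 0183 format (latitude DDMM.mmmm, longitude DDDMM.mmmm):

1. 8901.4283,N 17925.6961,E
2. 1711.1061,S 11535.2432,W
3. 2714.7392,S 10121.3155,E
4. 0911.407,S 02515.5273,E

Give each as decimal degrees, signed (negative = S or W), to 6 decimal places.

1. 89.023805, 179.428268
2. -17.185102, -115.587387
3. -27.245653, 101.355258
4. -9.190117, 25.258788

Point 1:
  φ: split at 2 digits → 89° and 1.4283′; 89 + 1.4283/60 = 89.0238050
  N → positive
  λ: split at 3 digits → 179° and 25.6961′; 179 + 25.6961/60 = 179.4282683
  E ⇒ keep positive
Point 2:
  Latitude: split at 2 digits → 17° and 11.1061′; 17 + 11.1061/60 = 17.1851017
  S ⇒ negate
  Longitude: degrees = first 3 digits = 115, minutes = 35.2432; 115 + 35.2432/60 = 115.5873867
  W → negative
Point 3:
  Lat: split at 2 digits → 27° and 14.7392′; 27 + 14.7392/60 = 27.2456533
  S ⇒ negate
  Lon: split at 3 digits → 101° and 21.3155′; 101 + 21.3155/60 = 101.3552583
  E ⇒ keep positive
Point 4:
  Latitude: degrees = first 2 digits = 9, minutes = 11.407; 9 + 11.407/60 = 9.1901167
  S ⇒ negate
  λ: split at 3 digits → 025° and 15.5273′; 25 + 15.5273/60 = 25.2587883
  E ⇒ keep positive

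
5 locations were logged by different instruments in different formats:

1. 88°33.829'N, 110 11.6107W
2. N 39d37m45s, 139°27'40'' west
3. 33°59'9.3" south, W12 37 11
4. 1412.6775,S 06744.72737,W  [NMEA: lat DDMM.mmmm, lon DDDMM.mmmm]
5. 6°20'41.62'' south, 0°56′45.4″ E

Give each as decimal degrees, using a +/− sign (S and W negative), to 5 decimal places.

1. 88.56382, -110.19351
2. 39.62917, -139.46111
3. -33.98592, -12.61972
4. -14.21129, -67.74546
5. -6.34489, 0.94594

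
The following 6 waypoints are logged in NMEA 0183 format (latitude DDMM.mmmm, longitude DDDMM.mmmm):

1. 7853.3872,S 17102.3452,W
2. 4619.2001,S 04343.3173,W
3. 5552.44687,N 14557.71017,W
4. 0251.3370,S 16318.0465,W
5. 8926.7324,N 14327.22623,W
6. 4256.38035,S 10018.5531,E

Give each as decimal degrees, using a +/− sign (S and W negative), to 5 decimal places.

1. -78.88979, -171.03909
2. -46.32000, -43.72196
3. 55.87411, -145.96184
4. -2.85562, -163.30078
5. 89.44554, -143.45377
6. -42.93967, 100.30922

Point 1:
  Lat: degrees = first 2 digits = 78, minutes = 53.3872; 78 + 53.3872/60 = 78.889787
  S ⇒ negate
  Lon: split at 3 digits → 171° and 2.3452′; 171 + 2.3452/60 = 171.039087
  hemisphere W, so the sign is −
Point 2:
  Lat: split at 2 digits → 46° and 19.2001′; 46 + 19.2001/60 = 46.320002
  S → negative
  Longitude: degrees = first 3 digits = 43, minutes = 43.3173; 43 + 43.3173/60 = 43.721955
  hemisphere W, so the sign is −
Point 3:
  Lat: split at 2 digits → 55° and 52.44687′; 55 + 52.44687/60 = 55.874115
  N ⇒ keep positive
  Longitude: degrees = first 3 digits = 145, minutes = 57.71017; 145 + 57.71017/60 = 145.961836
  W ⇒ negate
Point 4:
  Latitude: split at 2 digits → 02° and 51.337′; 2 + 51.337/60 = 2.855617
  hemisphere S, so the sign is −
  Longitude: split at 3 digits → 163° and 18.0465′; 163 + 18.0465/60 = 163.300775
  W → negative
Point 5:
  Lat: split at 2 digits → 89° and 26.7324′; 89 + 26.7324/60 = 89.445540
  N ⇒ keep positive
  λ: split at 3 digits → 143° and 27.22623′; 143 + 27.22623/60 = 143.453771
  W ⇒ negate
Point 6:
  Latitude: degrees = first 2 digits = 42, minutes = 56.38035; 42 + 56.38035/60 = 42.939673
  S ⇒ negate
  Longitude: split at 3 digits → 100° and 18.5531′; 100 + 18.5531/60 = 100.309218
  E → positive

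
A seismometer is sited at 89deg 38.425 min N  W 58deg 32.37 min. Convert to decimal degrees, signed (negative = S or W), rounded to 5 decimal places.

φ: 38.425′ = 0.640417°; total 89.640417
N → positive
Lon: 58 + 32.37/60 = 58.539500
W ⇒ negate

89.64042, -58.53950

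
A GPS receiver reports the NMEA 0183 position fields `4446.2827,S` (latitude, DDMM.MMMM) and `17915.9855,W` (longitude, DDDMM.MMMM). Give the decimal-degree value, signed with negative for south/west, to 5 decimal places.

-44.77138, -179.26643

φ: split at 2 digits → 44° and 46.2827′; 44 + 46.2827/60 = 44.771378
hemisphere S, so the sign is −
Longitude: degrees = first 3 digits = 179, minutes = 15.9855; 179 + 15.9855/60 = 179.266425
W → negative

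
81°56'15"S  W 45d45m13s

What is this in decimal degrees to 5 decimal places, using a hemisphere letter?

81.93750° S, 45.75361° W

Lat: 81° + 56/60 + 15/3600 = 81 + 0.933333 + 0.004167 = 81.937500
Longitude: 45 + 45/60 + 13/3600 = 45.753611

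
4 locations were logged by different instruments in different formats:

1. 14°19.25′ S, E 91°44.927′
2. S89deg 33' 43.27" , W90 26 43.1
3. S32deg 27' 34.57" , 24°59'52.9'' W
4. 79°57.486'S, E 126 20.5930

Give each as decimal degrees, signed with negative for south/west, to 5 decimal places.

Point 1:
  Lat: 19.25′ = 0.320833°; total 14.320833
  S → negative
  Lon: 44.927′ = 0.748783°; total 91.748783
  E → positive
Point 2:
  Lat: 89° + 33/60 + 43.27/3600 = 89 + 0.550000 + 0.012019 = 89.562019
  hemisphere S, so the sign is −
  λ: 26′ + 43.1″ = 26.71833′; 90 + 26.71833/60 = 90.445306
  W → negative
Point 3:
  Latitude: 27′ + 34.57″ = 27.57617′; 32 + 27.57617/60 = 32.459603
  S ⇒ negate
  λ: 59′ + 52.9″ = 59.88167′; 24 + 59.88167/60 = 24.998028
  W ⇒ negate
Point 4:
  φ: 57.486′ = 0.958100°; total 79.958100
  hemisphere S, so the sign is −
  λ: 126 + 20.593/60 = 126.343217
  E ⇒ keep positive

1. -14.32083, 91.74878
2. -89.56202, -90.44531
3. -32.45960, -24.99803
4. -79.95810, 126.34322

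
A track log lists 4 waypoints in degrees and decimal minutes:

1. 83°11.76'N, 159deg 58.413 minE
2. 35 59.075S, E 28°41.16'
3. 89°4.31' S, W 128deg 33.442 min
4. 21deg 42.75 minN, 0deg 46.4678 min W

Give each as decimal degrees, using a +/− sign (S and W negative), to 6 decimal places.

1. 83.196000, 159.973550
2. -35.984583, 28.686000
3. -89.071833, -128.557367
4. 21.712500, -0.774463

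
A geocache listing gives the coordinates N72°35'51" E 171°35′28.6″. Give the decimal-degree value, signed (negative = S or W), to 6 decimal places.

72.597500, 171.591278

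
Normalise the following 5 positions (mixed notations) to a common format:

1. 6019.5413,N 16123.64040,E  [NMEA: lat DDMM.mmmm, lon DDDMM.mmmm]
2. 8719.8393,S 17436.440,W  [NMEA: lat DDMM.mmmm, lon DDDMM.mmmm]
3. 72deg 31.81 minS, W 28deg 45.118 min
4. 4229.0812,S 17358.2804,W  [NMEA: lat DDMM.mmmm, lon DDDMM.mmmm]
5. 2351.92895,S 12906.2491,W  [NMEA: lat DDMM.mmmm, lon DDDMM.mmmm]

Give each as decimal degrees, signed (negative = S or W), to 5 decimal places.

1. 60.32569, 161.39401
2. -87.33066, -174.60733
3. -72.53017, -28.75197
4. -42.48469, -173.97134
5. -23.86548, -129.10415

Point 1:
  Latitude: degrees = first 2 digits = 60, minutes = 19.5413; 60 + 19.5413/60 = 60.325688
  N → positive
  Lon: split at 3 digits → 161° and 23.6404′; 161 + 23.6404/60 = 161.394007
  E ⇒ keep positive
Point 2:
  Lat: degrees = first 2 digits = 87, minutes = 19.8393; 87 + 19.8393/60 = 87.330655
  hemisphere S, so the sign is −
  λ: degrees = first 3 digits = 174, minutes = 36.44; 174 + 36.44/60 = 174.607333
  W ⇒ negate
Point 3:
  Lat: 31.81′ = 0.530167°; total 72.530167
  S → negative
  λ: 28 + 45.118/60 = 28.751967
  W ⇒ negate
Point 4:
  Lat: degrees = first 2 digits = 42, minutes = 29.0812; 42 + 29.0812/60 = 42.484687
  S → negative
  λ: split at 3 digits → 173° and 58.2804′; 173 + 58.2804/60 = 173.971340
  W ⇒ negate
Point 5:
  Lat: split at 2 digits → 23° and 51.92895′; 23 + 51.92895/60 = 23.865483
  S → negative
  λ: degrees = first 3 digits = 129, minutes = 6.2491; 129 + 6.2491/60 = 129.104152
  W → negative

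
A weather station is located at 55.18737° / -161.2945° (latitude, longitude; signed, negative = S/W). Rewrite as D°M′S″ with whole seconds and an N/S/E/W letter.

Latitude: 0.187370° → 11.24220′; 0.24220 × 60 = 14.53″
Longitude is negative → W; |value| = 161.294500
λ: 0.294500 × 60 = 17.67000′ → 17′, remainder × 60 = 40.20″

55°11′15″ N, 161°17′40″ W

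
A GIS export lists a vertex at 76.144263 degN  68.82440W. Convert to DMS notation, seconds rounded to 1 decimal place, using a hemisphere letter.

76°08′39.3″ N, 68°49′27.8″ W

Lat: 0.144263° → 8.65578′; 0.65578 × 60 = 39.347″
Longitude: 0.824400 × 60 = 49.46400′ → 49′, remainder × 60 = 27.840″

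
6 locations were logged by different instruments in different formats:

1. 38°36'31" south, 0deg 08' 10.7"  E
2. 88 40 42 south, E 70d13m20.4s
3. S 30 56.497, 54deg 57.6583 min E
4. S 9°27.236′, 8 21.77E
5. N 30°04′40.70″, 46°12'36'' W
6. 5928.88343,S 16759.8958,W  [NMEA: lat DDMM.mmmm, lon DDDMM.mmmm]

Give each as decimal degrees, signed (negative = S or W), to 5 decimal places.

Point 1:
  φ: 38° + 36/60 + 31/3600 = 38 + 0.600000 + 0.008611 = 38.608611
  hemisphere S, so the sign is −
  Lon: 0° + 8/60 + 10.7/3600 = 0 + 0.133333 + 0.002972 = 0.136306
  E ⇒ keep positive
Point 2:
  Lat: 40′ + 42″ = 40.70000′; 88 + 40.70000/60 = 88.678333
  hemisphere S, so the sign is −
  λ: 70 + 13/60 + 20.4/3600 = 70.222333
  E ⇒ keep positive
Point 3:
  φ: 56.497′ = 0.941617°; total 30.941617
  hemisphere S, so the sign is −
  λ: 57.6583′ = 0.960972°; total 54.960972
  E ⇒ keep positive
Point 4:
  φ: 9 + 27.236/60 = 9.453933
  S ⇒ negate
  Lon: 8 + 21.77/60 = 8.362833
  E ⇒ keep positive
Point 5:
  φ: 4′ + 40.7″ = 4.67833′; 30 + 4.67833/60 = 30.077972
  N → positive
  λ: 46 + 12/60 + 36/3600 = 46.210000
  W → negative
Point 6:
  Lat: split at 2 digits → 59° and 28.88343′; 59 + 28.88343/60 = 59.481391
  hemisphere S, so the sign is −
  Lon: split at 3 digits → 167° and 59.8958′; 167 + 59.8958/60 = 167.998263
  hemisphere W, so the sign is −

1. -38.60861, 0.13631
2. -88.67833, 70.22233
3. -30.94162, 54.96097
4. -9.45393, 8.36283
5. 30.07797, -46.21000
6. -59.48139, -167.99826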